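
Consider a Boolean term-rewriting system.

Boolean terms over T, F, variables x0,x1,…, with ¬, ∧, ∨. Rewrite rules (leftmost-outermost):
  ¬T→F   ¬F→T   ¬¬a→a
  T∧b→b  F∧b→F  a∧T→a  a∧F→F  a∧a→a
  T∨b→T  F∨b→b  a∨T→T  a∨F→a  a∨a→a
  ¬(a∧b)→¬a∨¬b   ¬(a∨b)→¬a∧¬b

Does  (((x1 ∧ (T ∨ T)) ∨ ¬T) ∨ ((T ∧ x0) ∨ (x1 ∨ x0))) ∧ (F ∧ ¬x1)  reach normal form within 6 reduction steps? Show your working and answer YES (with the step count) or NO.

Answer: NO — after 6 steps the term is (x1 ∨ (x0 ∨ (x1 ∨ x0))) ∧ F, not yet normal

Working:
  start: (((x1 ∧ (T ∨ T)) ∨ ¬T) ∨ ((T ∧ x0) ∨ (x1 ∨ x0))) ∧ (F ∧ ¬x1)
  →1  (((x1 ∧ T) ∨ ¬T) ∨ ((T ∧ x0) ∨ (x1 ∨ x0))) ∧ (F ∧ ¬x1)
  →2  ((x1 ∨ ¬T) ∨ ((T ∧ x0) ∨ (x1 ∨ x0))) ∧ (F ∧ ¬x1)
  →3  ((x1 ∨ F) ∨ ((T ∧ x0) ∨ (x1 ∨ x0))) ∧ (F ∧ ¬x1)
  →4  (x1 ∨ ((T ∧ x0) ∨ (x1 ∨ x0))) ∧ (F ∧ ¬x1)
  →5  (x1 ∨ (x0 ∨ (x1 ∨ x0))) ∧ (F ∧ ¬x1)
  →6  (x1 ∨ (x0 ∨ (x1 ∨ x0))) ∧ F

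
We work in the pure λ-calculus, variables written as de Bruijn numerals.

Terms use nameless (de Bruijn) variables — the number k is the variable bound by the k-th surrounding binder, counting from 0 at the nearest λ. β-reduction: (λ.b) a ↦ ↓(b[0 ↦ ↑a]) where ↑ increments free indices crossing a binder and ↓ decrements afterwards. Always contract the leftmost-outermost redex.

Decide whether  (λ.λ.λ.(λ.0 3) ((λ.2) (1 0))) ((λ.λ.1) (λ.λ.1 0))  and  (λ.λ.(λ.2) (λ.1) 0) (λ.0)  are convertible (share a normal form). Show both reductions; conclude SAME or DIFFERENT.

Term A:
  start: (λ.λ.λ.(λ.0 3) ((λ.2) (1 0))) ((λ.λ.1) (λ.λ.1 0))
  →1  λ.λ.(λ.0 ((λ.λ.1) (λ.λ.1 0))) ((λ.2) (1 0))
  →2  λ.λ.(λ.2) (1 0) ((λ.λ.1) (λ.λ.1 0))
  →3  λ.λ.1 ((λ.λ.1) (λ.λ.1 0))
  →4  λ.λ.1 (λ.λ.λ.1 0)

Term B:
  start: (λ.λ.(λ.2) (λ.1) 0) (λ.0)
  →1  λ.(λ.λ.0) (λ.1) 0
  →2  λ.(λ.0) 0
  →3  λ.0

Answer: DIFFERENT — A ⇓ λ.λ.1 (λ.λ.λ.1 0), B ⇓ λ.0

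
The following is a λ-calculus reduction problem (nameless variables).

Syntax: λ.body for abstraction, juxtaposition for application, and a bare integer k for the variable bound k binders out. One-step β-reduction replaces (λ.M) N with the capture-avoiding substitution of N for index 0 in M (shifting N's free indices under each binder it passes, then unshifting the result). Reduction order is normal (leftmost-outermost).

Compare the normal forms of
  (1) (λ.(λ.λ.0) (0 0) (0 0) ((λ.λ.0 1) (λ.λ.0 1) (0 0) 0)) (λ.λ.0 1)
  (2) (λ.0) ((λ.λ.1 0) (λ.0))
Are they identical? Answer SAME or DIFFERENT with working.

Term A:
  start: (λ.(λ.λ.0) (0 0) (0 0) ((λ.λ.0 1) (λ.λ.0 1) (0 0) 0)) (λ.λ.0 1)
  →1  (λ.λ.0) ((λ.λ.0 1) (λ.λ.0 1)) ((λ.λ.0 1) (λ.λ.0 1)) ((λ.λ.0 1) (λ.λ.0 1) ((λ.λ.0 1) (λ.λ.0 1)) (λ.λ.0 1))
  →2  (λ.0) ((λ.λ.0 1) (λ.λ.0 1)) ((λ.λ.0 1) (λ.λ.0 1) ((λ.λ.0 1) (λ.λ.0 1)) (λ.λ.0 1))
  →3  (λ.λ.0 1) (λ.λ.0 1) ((λ.λ.0 1) (λ.λ.0 1) ((λ.λ.0 1) (λ.λ.0 1)) (λ.λ.0 1))
  →4  (λ.0 (λ.λ.0 1)) ((λ.λ.0 1) (λ.λ.0 1) ((λ.λ.0 1) (λ.λ.0 1)) (λ.λ.0 1))
  →5  (λ.λ.0 1) (λ.λ.0 1) ((λ.λ.0 1) (λ.λ.0 1)) (λ.λ.0 1) (λ.λ.0 1)
  →6  (λ.0 (λ.λ.0 1)) ((λ.λ.0 1) (λ.λ.0 1)) (λ.λ.0 1) (λ.λ.0 1)
  →7  (λ.λ.0 1) (λ.λ.0 1) (λ.λ.0 1) (λ.λ.0 1) (λ.λ.0 1)
  →8  (λ.0 (λ.λ.0 1)) (λ.λ.0 1) (λ.λ.0 1) (λ.λ.0 1)
  →9  (λ.λ.0 1) (λ.λ.0 1) (λ.λ.0 1) (λ.λ.0 1)
  →10  (λ.0 (λ.λ.0 1)) (λ.λ.0 1) (λ.λ.0 1)
  →11  (λ.λ.0 1) (λ.λ.0 1) (λ.λ.0 1)
  →12  (λ.0 (λ.λ.0 1)) (λ.λ.0 1)
  →13  (λ.λ.0 1) (λ.λ.0 1)
  →14  λ.0 (λ.λ.0 1)

Term B:
  start: (λ.0) ((λ.λ.1 0) (λ.0))
  →1  (λ.λ.1 0) (λ.0)
  →2  λ.(λ.0) 0
  →3  λ.0

Answer: DIFFERENT — A ⇓ λ.0 (λ.λ.0 1), B ⇓ λ.0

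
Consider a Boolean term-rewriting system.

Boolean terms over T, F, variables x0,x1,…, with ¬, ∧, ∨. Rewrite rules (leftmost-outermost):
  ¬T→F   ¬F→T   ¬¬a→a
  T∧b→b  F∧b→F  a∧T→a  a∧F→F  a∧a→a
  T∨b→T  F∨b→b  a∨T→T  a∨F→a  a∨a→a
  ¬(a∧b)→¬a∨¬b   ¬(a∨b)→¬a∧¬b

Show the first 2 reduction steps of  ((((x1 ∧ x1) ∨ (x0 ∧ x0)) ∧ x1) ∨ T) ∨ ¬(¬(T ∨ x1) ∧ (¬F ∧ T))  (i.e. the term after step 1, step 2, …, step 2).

  start: ((((x1 ∧ x1) ∨ (x0 ∧ x0)) ∧ x1) ∨ T) ∨ ¬(¬(T ∨ x1) ∧ (¬F ∧ T))
  →1  T ∨ ¬(¬(T ∨ x1) ∧ (¬F ∧ T))
  →2  T

Answer: after 2 steps: T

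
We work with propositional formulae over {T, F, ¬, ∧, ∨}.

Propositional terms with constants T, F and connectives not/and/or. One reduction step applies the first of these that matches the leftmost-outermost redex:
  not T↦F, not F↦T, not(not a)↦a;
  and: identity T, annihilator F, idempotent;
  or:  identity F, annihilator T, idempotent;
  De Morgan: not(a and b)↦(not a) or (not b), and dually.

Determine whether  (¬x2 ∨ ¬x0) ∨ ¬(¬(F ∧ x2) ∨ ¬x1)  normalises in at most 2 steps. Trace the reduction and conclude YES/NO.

  start: (¬x2 ∨ ¬x0) ∨ ¬(¬(F ∧ x2) ∨ ¬x1)
  step 1: (¬x2 ∨ ¬x0) ∨ (¬¬(F ∧ x2) ∧ ¬¬x1)
  step 2: (¬x2 ∨ ¬x0) ∨ ((F ∧ x2) ∧ ¬¬x1)

Answer: NO — after 2 steps the term is (¬x2 ∨ ¬x0) ∨ ((F ∧ x2) ∧ ¬¬x1), not yet normal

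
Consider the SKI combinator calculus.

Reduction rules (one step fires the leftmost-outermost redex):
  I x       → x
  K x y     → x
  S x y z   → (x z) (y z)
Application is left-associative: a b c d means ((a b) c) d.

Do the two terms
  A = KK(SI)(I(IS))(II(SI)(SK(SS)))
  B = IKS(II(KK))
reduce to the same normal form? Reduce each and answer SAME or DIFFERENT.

Answer: SAME — A ⇓ S, B ⇓ S

Working:
Term A:
  start: KK(SI)(I(IS))(II(SI)(SK(SS)))
  →1  K(I(IS))(II(SI)(SK(SS)))
  →2  I(IS)
  →3  IS
  →4  S

Term B:
  start: IKS(II(KK))
  →1  KS(II(KK))
  →2  S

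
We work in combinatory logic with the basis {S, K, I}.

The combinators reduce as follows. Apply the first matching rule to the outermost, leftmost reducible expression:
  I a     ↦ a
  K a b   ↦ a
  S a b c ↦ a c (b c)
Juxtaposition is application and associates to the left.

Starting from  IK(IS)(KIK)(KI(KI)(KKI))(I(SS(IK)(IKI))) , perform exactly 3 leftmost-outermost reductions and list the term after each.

  start: IK(IS)(KIK)(KI(KI)(KKI))(I(SS(IK)(IKI)))
  step 1: K(IS)(KIK)(KI(KI)(KKI))(I(SS(IK)(IKI)))
  step 2: IS(KI(KI)(KKI))(I(SS(IK)(IKI)))
  step 3: S(KI(KI)(KKI))(I(SS(IK)(IKI)))

Answer: after 3 steps: S(KI(KI)(KKI))(I(SS(IK)(IKI)))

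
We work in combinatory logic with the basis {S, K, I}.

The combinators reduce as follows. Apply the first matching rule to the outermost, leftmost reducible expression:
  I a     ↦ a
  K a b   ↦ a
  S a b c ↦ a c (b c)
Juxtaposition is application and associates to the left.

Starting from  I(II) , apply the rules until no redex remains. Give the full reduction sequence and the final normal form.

  start: I(II)
  [1] II
  [2] I

Answer: normal form = I  (in 2 steps)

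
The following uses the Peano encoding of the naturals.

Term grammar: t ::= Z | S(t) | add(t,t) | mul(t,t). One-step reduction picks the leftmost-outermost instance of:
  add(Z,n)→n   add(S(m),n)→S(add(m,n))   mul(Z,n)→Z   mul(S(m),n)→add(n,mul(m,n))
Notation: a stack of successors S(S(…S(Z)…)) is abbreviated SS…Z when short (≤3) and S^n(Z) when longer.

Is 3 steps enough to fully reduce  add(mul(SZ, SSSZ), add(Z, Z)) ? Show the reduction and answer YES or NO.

Answer: NO — after 3 steps the term is S(add(add(SSZ, mul(Z, SSSZ)), add(Z, Z))), not yet normal

Working:
  start: add(mul(SZ, SSSZ), add(Z, Z))
  [1] add(add(SSSZ, mul(Z, SSSZ)), add(Z, Z))
  [2] add(S(add(SSZ, mul(Z, SSSZ))), add(Z, Z))
  [3] S(add(add(SSZ, mul(Z, SSSZ)), add(Z, Z)))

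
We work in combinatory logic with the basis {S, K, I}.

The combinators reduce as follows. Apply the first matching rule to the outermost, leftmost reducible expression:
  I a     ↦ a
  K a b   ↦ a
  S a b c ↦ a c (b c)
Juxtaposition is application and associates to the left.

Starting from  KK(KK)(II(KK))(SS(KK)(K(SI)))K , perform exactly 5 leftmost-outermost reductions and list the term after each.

Answer: after 5 steps: K

Working:
  start: KK(KK)(II(KK))(SS(KK)(K(SI)))K
  →1  K(II(KK))(SS(KK)(K(SI)))K
  →2  II(KK)K
  →3  I(KK)K
  →4  KKK
  →5  K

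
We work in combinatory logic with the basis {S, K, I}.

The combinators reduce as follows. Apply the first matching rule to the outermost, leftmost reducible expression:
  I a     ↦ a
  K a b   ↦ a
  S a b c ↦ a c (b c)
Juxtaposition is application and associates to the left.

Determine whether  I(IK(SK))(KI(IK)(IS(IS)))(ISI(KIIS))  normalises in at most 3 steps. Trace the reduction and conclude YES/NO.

  start: I(IK(SK))(KI(IK)(IS(IS)))(ISI(KIIS))
  [1] IK(SK)(KI(IK)(IS(IS)))(ISI(KIIS))
  [2] K(SK)(KI(IK)(IS(IS)))(ISI(KIIS))
  [3] SK(ISI(KIIS))

Answer: NO — after 3 steps the term is SK(ISI(KIIS)), not yet normal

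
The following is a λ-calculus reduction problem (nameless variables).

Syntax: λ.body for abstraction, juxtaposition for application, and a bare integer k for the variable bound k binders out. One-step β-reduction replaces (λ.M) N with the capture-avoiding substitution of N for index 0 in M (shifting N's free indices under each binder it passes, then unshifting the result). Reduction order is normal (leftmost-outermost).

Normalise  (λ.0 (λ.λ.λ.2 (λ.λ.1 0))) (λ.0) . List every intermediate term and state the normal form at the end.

  start: (λ.0 (λ.λ.λ.2 (λ.λ.1 0))) (λ.0)
  step 1: (λ.0) (λ.λ.λ.2 (λ.λ.1 0))
  step 2: λ.λ.λ.2 (λ.λ.1 0)

Answer: normal form = λ.λ.λ.2 (λ.λ.1 0)  (in 2 steps)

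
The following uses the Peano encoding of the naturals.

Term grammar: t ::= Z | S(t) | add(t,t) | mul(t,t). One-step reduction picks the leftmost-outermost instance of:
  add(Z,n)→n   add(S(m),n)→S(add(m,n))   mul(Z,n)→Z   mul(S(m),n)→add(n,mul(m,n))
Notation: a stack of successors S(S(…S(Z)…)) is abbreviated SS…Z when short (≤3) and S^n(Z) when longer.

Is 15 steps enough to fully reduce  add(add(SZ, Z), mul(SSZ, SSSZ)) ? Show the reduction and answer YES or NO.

Answer: YES — reaches normal form S^7(Z) in 15 ≤ 15 steps

Derivation:
  start: add(add(SZ, Z), mul(SSZ, SSSZ))
  step 1: add(S(add(Z, Z)), mul(SSZ, SSSZ))
  step 2: S(add(add(Z, Z), mul(SSZ, SSSZ)))
  step 3: S(add(Z, mul(SSZ, SSSZ)))
  step 4: S(mul(SSZ, SSSZ))
  step 5: S(add(SSSZ, mul(SZ, SSSZ)))
  step 6: S(S(add(SSZ, mul(SZ, SSSZ))))
  step 7: S(S(S(add(SZ, mul(SZ, SSSZ)))))
  step 8: S(S(S(S(add(Z, mul(SZ, SSSZ))))))
  step 9: S(S(S(S(mul(SZ, SSSZ)))))
  step 10: S(S(S(S(add(SSSZ, mul(Z, SSSZ))))))
  step 11: S(S(S(S(S(add(SSZ, mul(Z, SSSZ)))))))
  step 12: S(S(S(S(S(S(add(SZ, mul(Z, SSSZ))))))))
  step 13: S(S(S(S(S(S(S(add(Z, mul(Z, SSSZ)))))))))
  step 14: S(S(S(S(S(S(S(mul(Z, SSSZ))))))))
  step 15: S^7(Z)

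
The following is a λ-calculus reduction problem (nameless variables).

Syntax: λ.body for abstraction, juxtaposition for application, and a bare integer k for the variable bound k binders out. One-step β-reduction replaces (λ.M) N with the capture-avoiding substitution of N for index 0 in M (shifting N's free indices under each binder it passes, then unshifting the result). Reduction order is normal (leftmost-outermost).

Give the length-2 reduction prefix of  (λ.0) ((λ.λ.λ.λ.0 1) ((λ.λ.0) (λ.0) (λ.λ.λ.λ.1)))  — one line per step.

Answer: after 2 steps: λ.λ.λ.0 1

Derivation:
  start: (λ.0) ((λ.λ.λ.λ.0 1) ((λ.λ.0) (λ.0) (λ.λ.λ.λ.1)))
  step 1: (λ.λ.λ.λ.0 1) ((λ.λ.0) (λ.0) (λ.λ.λ.λ.1))
  step 2: λ.λ.λ.0 1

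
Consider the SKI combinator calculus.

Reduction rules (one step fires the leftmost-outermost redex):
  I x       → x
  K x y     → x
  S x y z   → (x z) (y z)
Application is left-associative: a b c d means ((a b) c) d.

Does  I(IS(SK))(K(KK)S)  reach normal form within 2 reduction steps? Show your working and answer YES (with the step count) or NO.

  start: I(IS(SK))(K(KK)S)
  →1  IS(SK)(K(KK)S)
  →2  S(SK)(K(KK)S)

Answer: NO — after 2 steps the term is S(SK)(K(KK)S), not yet normal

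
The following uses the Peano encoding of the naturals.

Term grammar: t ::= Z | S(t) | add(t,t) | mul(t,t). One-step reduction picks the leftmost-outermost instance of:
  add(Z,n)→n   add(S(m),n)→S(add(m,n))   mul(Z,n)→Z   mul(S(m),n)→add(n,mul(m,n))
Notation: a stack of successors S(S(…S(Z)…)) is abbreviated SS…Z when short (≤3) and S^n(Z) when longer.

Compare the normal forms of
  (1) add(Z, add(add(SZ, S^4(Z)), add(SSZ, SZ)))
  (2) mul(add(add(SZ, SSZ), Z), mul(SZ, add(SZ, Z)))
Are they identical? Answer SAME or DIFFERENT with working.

Term A:
  start: add(Z, add(add(SZ, S^4(Z)), add(SSZ, SZ)))
  →1  add(add(SZ, S^4(Z)), add(SSZ, SZ))
  →2  add(S(add(Z, S^4(Z))), add(SSZ, SZ))
  →3  S(add(add(Z, S^4(Z)), add(SSZ, SZ)))
  →4  S(add(S^4(Z), add(SSZ, SZ)))
  →5  S(S(add(SSSZ, add(SSZ, SZ))))
  →6  S(S(S(add(SSZ, add(SSZ, SZ)))))
  →7  S(S(S(S(add(SZ, add(SSZ, SZ))))))
  →8  S(S(S(S(S(add(Z, add(SSZ, SZ)))))))
  →9  S(S(S(S(S(add(SSZ, SZ))))))
  →10  S(S(S(S(S(S(add(SZ, SZ)))))))
  →11  S(S(S(S(S(S(S(add(Z, SZ))))))))
  →12  S^8(Z)

Term B:
  start: mul(add(add(SZ, SSZ), Z), mul(SZ, add(SZ, Z)))
  →1  mul(add(S(add(Z, SSZ)), Z), mul(SZ, add(SZ, Z)))
  →2  mul(S(add(add(Z, SSZ), Z)), mul(SZ, add(SZ, Z)))
  →3  add(mul(SZ, add(SZ, Z)), mul(add(add(Z, SSZ), Z), mul(SZ, add(SZ, Z))))
  →4  add(add(add(SZ, Z), mul(Z, add(SZ, Z))), mul(add(add(Z, SSZ), Z), mul(SZ, add(SZ, Z))))
  →5  add(add(S(add(Z, Z)), mul(Z, add(SZ, Z))), mul(add(add(Z, SSZ), Z), mul(SZ, add(SZ, Z))))
  →6  add(S(add(add(Z, Z), mul(Z, add(SZ, Z)))), mul(add(add(Z, SSZ), Z), mul(SZ, add(SZ, Z))))
  →7  S(add(add(add(Z, Z), mul(Z, add(SZ, Z))), mul(add(add(Z, SSZ), Z), mul(SZ, add(SZ, Z)))))
  →8  S(add(add(Z, mul(Z, add(SZ, Z))), mul(add(add(Z, SSZ), Z), mul(SZ, add(SZ, Z)))))
  →9  S(add(mul(Z, add(SZ, Z)), mul(add(add(Z, SSZ), Z), mul(SZ, add(SZ, Z)))))
  →10  S(add(Z, mul(add(add(Z, SSZ), Z), mul(SZ, add(SZ, Z)))))
  →11  S(mul(add(add(Z, SSZ), Z), mul(SZ, add(SZ, Z))))
  →12  S(mul(add(SSZ, Z), mul(SZ, add(SZ, Z))))
  →13  S(mul(S(add(SZ, Z)), mul(SZ, add(SZ, Z))))
  →14  S(add(mul(SZ, add(SZ, Z)), mul(add(SZ, Z), mul(SZ, add(SZ, Z)))))
  →15  S(add(add(add(SZ, Z), mul(Z, add(SZ, Z))), mul(add(SZ, Z), mul(SZ, add(SZ, Z)))))
  →16  S(add(add(S(add(Z, Z)), mul(Z, add(SZ, Z))), mul(add(SZ, Z), mul(SZ, add(SZ, Z)))))
  →17  S(add(S(add(add(Z, Z), mul(Z, add(SZ, Z)))), mul(add(SZ, Z), mul(SZ, add(SZ, Z)))))
  →18  S(S(add(add(add(Z, Z), mul(Z, add(SZ, Z))), mul(add(SZ, Z), mul(SZ, add(SZ, Z))))))
  →19  S(S(add(add(Z, mul(Z, add(SZ, Z))), mul(add(SZ, Z), mul(SZ, add(SZ, Z))))))
  →20  S(S(add(mul(Z, add(SZ, Z)), mul(add(SZ, Z), mul(SZ, add(SZ, Z))))))
  →21  S(S(add(Z, mul(add(SZ, Z), mul(SZ, add(SZ, Z))))))
  →22  S(S(mul(add(SZ, Z), mul(SZ, add(SZ, Z)))))
  →23  S(S(mul(S(add(Z, Z)), mul(SZ, add(SZ, Z)))))
  →24  S(S(add(mul(SZ, add(SZ, Z)), mul(add(Z, Z), mul(SZ, add(SZ, Z))))))
  →25  S(S(add(add(add(SZ, Z), mul(Z, add(SZ, Z))), mul(add(Z, Z), mul(SZ, add(SZ, Z))))))
  →26  S(S(add(add(S(add(Z, Z)), mul(Z, add(SZ, Z))), mul(add(Z, Z), mul(SZ, add(SZ, Z))))))
  →27  S(S(add(S(add(add(Z, Z), mul(Z, add(SZ, Z)))), mul(add(Z, Z), mul(SZ, add(SZ, Z))))))
  →28  S(S(S(add(add(add(Z, Z), mul(Z, add(SZ, Z))), mul(add(Z, Z), mul(SZ, add(SZ, Z)))))))
  →29  S(S(S(add(add(Z, mul(Z, add(SZ, Z))), mul(add(Z, Z), mul(SZ, add(SZ, Z)))))))
  →30  S(S(S(add(mul(Z, add(SZ, Z)), mul(add(Z, Z), mul(SZ, add(SZ, Z)))))))
  →31  S(S(S(add(Z, mul(add(Z, Z), mul(SZ, add(SZ, Z)))))))
  →32  S(S(S(mul(add(Z, Z), mul(SZ, add(SZ, Z))))))
  →33  S(S(S(mul(Z, mul(SZ, add(SZ, Z))))))
  →34  SSSZ

Answer: DIFFERENT — A ⇓ S^8(Z), B ⇓ SSSZ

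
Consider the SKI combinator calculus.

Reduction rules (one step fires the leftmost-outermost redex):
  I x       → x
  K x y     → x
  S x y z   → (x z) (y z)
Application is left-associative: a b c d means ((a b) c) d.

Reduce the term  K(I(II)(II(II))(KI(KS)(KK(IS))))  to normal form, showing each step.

  start: K(I(II)(II(II))(KI(KS)(KK(IS))))
  [1] K(II(II(II))(KI(KS)(KK(IS))))
  [2] K(I(II(II))(KI(KS)(KK(IS))))
  [3] K(II(II)(KI(KS)(KK(IS))))
  [4] K(I(II)(KI(KS)(KK(IS))))
  [5] K(II(KI(KS)(KK(IS))))
  [6] K(I(KI(KS)(KK(IS))))
  [7] K(KI(KS)(KK(IS)))
  [8] K(I(KK(IS)))
  [9] K(KK(IS))
  [10] KK

Answer: normal form = KK  (in 10 steps)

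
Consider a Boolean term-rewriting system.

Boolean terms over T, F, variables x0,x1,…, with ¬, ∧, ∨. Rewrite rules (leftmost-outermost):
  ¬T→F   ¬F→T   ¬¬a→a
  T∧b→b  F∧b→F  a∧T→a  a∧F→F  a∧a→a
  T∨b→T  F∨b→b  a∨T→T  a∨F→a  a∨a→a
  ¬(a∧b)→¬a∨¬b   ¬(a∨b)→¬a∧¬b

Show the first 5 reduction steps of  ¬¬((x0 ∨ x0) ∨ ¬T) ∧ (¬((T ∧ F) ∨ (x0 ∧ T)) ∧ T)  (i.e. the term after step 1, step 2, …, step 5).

Answer: after 5 steps: x0 ∧ ¬((T ∧ F) ∨ (x0 ∧ T))

Derivation:
  start: ¬¬((x0 ∨ x0) ∨ ¬T) ∧ (¬((T ∧ F) ∨ (x0 ∧ T)) ∧ T)
  [1] ((x0 ∨ x0) ∨ ¬T) ∧ (¬((T ∧ F) ∨ (x0 ∧ T)) ∧ T)
  [2] (x0 ∨ ¬T) ∧ (¬((T ∧ F) ∨ (x0 ∧ T)) ∧ T)
  [3] (x0 ∨ F) ∧ (¬((T ∧ F) ∨ (x0 ∧ T)) ∧ T)
  [4] x0 ∧ (¬((T ∧ F) ∨ (x0 ∧ T)) ∧ T)
  [5] x0 ∧ ¬((T ∧ F) ∨ (x0 ∧ T))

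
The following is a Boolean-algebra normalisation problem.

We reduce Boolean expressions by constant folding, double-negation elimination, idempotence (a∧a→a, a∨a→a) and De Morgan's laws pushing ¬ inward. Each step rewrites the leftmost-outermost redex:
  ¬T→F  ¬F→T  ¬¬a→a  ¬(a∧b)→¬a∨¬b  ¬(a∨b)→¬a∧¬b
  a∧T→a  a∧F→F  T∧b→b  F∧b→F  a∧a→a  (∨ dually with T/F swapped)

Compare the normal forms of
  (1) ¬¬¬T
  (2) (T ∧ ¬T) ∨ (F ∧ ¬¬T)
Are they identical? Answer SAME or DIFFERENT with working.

Term A:
  start: ¬¬¬T
  step 1: ¬T
  step 2: F

Term B:
  start: (T ∧ ¬T) ∨ (F ∧ ¬¬T)
  step 1: ¬T ∨ (F ∧ ¬¬T)
  step 2: F ∨ (F ∧ ¬¬T)
  step 3: F ∧ ¬¬T
  step 4: F

Answer: SAME — A ⇓ F, B ⇓ F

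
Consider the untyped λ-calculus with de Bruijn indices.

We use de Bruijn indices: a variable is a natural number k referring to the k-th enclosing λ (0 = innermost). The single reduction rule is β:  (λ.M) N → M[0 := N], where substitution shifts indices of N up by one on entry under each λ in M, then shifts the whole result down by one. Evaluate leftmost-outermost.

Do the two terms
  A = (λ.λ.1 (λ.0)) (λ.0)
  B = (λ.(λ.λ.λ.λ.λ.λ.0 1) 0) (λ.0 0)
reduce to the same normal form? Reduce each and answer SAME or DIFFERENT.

Term A:
  start: (λ.λ.1 (λ.0)) (λ.0)
  →1  λ.(λ.0) (λ.0)
  →2  λ.λ.0

Term B:
  start: (λ.(λ.λ.λ.λ.λ.λ.0 1) 0) (λ.0 0)
  →1  (λ.λ.λ.λ.λ.λ.0 1) (λ.0 0)
  →2  λ.λ.λ.λ.λ.0 1

Answer: DIFFERENT — A ⇓ λ.λ.0, B ⇓ λ.λ.λ.λ.λ.0 1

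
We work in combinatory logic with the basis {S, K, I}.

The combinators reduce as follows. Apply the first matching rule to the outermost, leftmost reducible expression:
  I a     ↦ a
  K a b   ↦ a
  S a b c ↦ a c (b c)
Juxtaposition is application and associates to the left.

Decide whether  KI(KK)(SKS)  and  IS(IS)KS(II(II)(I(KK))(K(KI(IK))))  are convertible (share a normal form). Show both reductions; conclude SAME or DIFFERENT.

Answer: SAME — A ⇓ SKS, B ⇓ SKS

Working:
Term A:
  start: KI(KK)(SKS)
  step 1: I(SKS)
  step 2: SKS

Term B:
  start: IS(IS)KS(II(II)(I(KK))(K(KI(IK))))
  step 1: S(IS)KS(II(II)(I(KK))(K(KI(IK))))
  step 2: ISS(KS)(II(II)(I(KK))(K(KI(IK))))
  step 3: SS(KS)(II(II)(I(KK))(K(KI(IK))))
  step 4: S(II(II)(I(KK))(K(KI(IK))))(KS(II(II)(I(KK))(K(KI(IK)))))
  step 5: S(I(II)(I(KK))(K(KI(IK))))(KS(II(II)(I(KK))(K(KI(IK)))))
  step 6: S(II(I(KK))(K(KI(IK))))(KS(II(II)(I(KK))(K(KI(IK)))))
  step 7: S(I(I(KK))(K(KI(IK))))(KS(II(II)(I(KK))(K(KI(IK)))))
  step 8: S(I(KK)(K(KI(IK))))(KS(II(II)(I(KK))(K(KI(IK)))))
  step 9: S(KK(K(KI(IK))))(KS(II(II)(I(KK))(K(KI(IK)))))
  step 10: SK(KS(II(II)(I(KK))(K(KI(IK)))))
  step 11: SKS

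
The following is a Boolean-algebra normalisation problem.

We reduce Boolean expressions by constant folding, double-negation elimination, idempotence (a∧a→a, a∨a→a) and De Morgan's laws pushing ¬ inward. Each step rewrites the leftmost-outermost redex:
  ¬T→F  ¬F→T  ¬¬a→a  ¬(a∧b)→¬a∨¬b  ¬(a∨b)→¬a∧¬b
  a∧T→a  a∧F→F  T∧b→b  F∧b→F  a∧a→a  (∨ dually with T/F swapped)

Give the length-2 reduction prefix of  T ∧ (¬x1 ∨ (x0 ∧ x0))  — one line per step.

  start: T ∧ (¬x1 ∨ (x0 ∧ x0))
  step 1: ¬x1 ∨ (x0 ∧ x0)
  step 2: ¬x1 ∨ x0

Answer: after 2 steps: ¬x1 ∨ x0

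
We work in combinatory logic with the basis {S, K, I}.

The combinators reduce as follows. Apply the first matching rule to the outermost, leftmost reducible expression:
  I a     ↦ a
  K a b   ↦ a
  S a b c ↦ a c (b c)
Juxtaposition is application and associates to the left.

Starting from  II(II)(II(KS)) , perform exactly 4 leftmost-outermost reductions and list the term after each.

Answer: after 4 steps: II(KS)

Working:
  start: II(II)(II(KS))
  step 1: I(II)(II(KS))
  step 2: II(II(KS))
  step 3: I(II(KS))
  step 4: II(KS)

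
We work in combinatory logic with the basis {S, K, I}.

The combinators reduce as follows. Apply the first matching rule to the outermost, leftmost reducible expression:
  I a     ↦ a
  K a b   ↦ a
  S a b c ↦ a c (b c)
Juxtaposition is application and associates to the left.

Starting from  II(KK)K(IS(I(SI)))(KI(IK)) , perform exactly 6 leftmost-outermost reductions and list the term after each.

Answer: after 6 steps: S(SI)

Reduction:
  start: II(KK)K(IS(I(SI)))(KI(IK))
  →1  I(KK)K(IS(I(SI)))(KI(IK))
  →2  KKK(IS(I(SI)))(KI(IK))
  →3  K(IS(I(SI)))(KI(IK))
  →4  IS(I(SI))
  →5  S(I(SI))
  →6  S(SI)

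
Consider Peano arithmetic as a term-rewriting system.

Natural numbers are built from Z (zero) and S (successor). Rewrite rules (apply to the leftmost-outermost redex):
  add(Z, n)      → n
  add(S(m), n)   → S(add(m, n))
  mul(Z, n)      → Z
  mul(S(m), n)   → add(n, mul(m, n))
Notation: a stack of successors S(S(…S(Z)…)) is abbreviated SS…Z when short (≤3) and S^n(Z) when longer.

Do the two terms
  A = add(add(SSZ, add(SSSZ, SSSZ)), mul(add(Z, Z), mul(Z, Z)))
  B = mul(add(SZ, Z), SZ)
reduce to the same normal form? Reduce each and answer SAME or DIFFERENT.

Answer: DIFFERENT — A ⇓ S^8(Z), B ⇓ SZ

Working:
Term A:
  start: add(add(SSZ, add(SSSZ, SSSZ)), mul(add(Z, Z), mul(Z, Z)))
  [1] add(S(add(SZ, add(SSSZ, SSSZ))), mul(add(Z, Z), mul(Z, Z)))
  [2] S(add(add(SZ, add(SSSZ, SSSZ)), mul(add(Z, Z), mul(Z, Z))))
  [3] S(add(S(add(Z, add(SSSZ, SSSZ))), mul(add(Z, Z), mul(Z, Z))))
  [4] S(S(add(add(Z, add(SSSZ, SSSZ)), mul(add(Z, Z), mul(Z, Z)))))
  [5] S(S(add(add(SSSZ, SSSZ), mul(add(Z, Z), mul(Z, Z)))))
  [6] S(S(add(S(add(SSZ, SSSZ)), mul(add(Z, Z), mul(Z, Z)))))
  [7] S(S(S(add(add(SSZ, SSSZ), mul(add(Z, Z), mul(Z, Z))))))
  [8] S(S(S(add(S(add(SZ, SSSZ)), mul(add(Z, Z), mul(Z, Z))))))
  [9] S(S(S(S(add(add(SZ, SSSZ), mul(add(Z, Z), mul(Z, Z)))))))
  [10] S(S(S(S(add(S(add(Z, SSSZ)), mul(add(Z, Z), mul(Z, Z)))))))
  [11] S(S(S(S(S(add(add(Z, SSSZ), mul(add(Z, Z), mul(Z, Z))))))))
  [12] S(S(S(S(S(add(SSSZ, mul(add(Z, Z), mul(Z, Z))))))))
  [13] S(S(S(S(S(S(add(SSZ, mul(add(Z, Z), mul(Z, Z)))))))))
  [14] S(S(S(S(S(S(S(add(SZ, mul(add(Z, Z), mul(Z, Z))))))))))
  [15] S(S(S(S(S(S(S(S(add(Z, mul(add(Z, Z), mul(Z, Z)))))))))))
  [16] S(S(S(S(S(S(S(S(mul(add(Z, Z), mul(Z, Z))))))))))
  [17] S(S(S(S(S(S(S(S(mul(Z, mul(Z, Z))))))))))
  [18] S^8(Z)

Term B:
  start: mul(add(SZ, Z), SZ)
  [1] mul(S(add(Z, Z)), SZ)
  [2] add(SZ, mul(add(Z, Z), SZ))
  [3] S(add(Z, mul(add(Z, Z), SZ)))
  [4] S(mul(add(Z, Z), SZ))
  [5] S(mul(Z, SZ))
  [6] SZ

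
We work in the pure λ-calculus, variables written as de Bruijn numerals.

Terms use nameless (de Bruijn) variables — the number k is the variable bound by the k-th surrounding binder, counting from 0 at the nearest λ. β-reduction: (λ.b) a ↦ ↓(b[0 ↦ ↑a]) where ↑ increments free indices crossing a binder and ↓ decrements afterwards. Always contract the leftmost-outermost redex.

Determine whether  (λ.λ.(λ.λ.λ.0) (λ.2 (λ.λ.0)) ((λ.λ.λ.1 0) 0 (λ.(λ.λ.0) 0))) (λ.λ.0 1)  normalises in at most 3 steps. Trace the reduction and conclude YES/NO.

Answer: YES — reaches normal form λ.λ.0 in 3 ≤ 3 steps

Working:
  start: (λ.λ.(λ.λ.λ.0) (λ.2 (λ.λ.0)) ((λ.λ.λ.1 0) 0 (λ.(λ.λ.0) 0))) (λ.λ.0 1)
  step 1: λ.(λ.λ.λ.0) (λ.(λ.λ.0 1) (λ.λ.0)) ((λ.λ.λ.1 0) 0 (λ.(λ.λ.0) 0))
  step 2: λ.(λ.λ.0) ((λ.λ.λ.1 0) 0 (λ.(λ.λ.0) 0))
  step 3: λ.λ.0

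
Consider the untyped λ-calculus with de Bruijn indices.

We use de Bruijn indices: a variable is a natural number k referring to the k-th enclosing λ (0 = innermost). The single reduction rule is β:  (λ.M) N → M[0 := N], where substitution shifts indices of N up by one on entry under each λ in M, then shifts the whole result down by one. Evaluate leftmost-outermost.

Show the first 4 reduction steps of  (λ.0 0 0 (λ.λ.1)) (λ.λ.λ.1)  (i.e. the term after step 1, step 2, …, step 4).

Answer: after 4 steps: λ.λ.λ.1

Reduction:
  start: (λ.0 0 0 (λ.λ.1)) (λ.λ.λ.1)
  →1  (λ.λ.λ.1) (λ.λ.λ.1) (λ.λ.λ.1) (λ.λ.1)
  →2  (λ.λ.1) (λ.λ.λ.1) (λ.λ.1)
  →3  (λ.λ.λ.λ.1) (λ.λ.1)
  →4  λ.λ.λ.1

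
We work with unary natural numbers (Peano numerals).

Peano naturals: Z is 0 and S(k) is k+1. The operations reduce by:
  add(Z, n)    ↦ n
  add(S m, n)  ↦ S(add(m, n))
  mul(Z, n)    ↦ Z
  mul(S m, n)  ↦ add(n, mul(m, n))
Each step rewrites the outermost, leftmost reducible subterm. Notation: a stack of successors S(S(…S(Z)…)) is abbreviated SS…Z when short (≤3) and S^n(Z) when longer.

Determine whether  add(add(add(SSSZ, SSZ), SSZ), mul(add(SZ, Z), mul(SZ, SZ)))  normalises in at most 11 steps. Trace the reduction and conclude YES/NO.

Answer: NO — after 11 steps the term is S(S(S(add(S(add(SZ, SSZ)), mul(add(SZ, Z), mul(SZ, SZ)))))), not yet normal

Reduction:
  start: add(add(add(SSSZ, SSZ), SSZ), mul(add(SZ, Z), mul(SZ, SZ)))
  step 1: add(add(S(add(SSZ, SSZ)), SSZ), mul(add(SZ, Z), mul(SZ, SZ)))
  step 2: add(S(add(add(SSZ, SSZ), SSZ)), mul(add(SZ, Z), mul(SZ, SZ)))
  step 3: S(add(add(add(SSZ, SSZ), SSZ), mul(add(SZ, Z), mul(SZ, SZ))))
  step 4: S(add(add(S(add(SZ, SSZ)), SSZ), mul(add(SZ, Z), mul(SZ, SZ))))
  step 5: S(add(S(add(add(SZ, SSZ), SSZ)), mul(add(SZ, Z), mul(SZ, SZ))))
  step 6: S(S(add(add(add(SZ, SSZ), SSZ), mul(add(SZ, Z), mul(SZ, SZ)))))
  step 7: S(S(add(add(S(add(Z, SSZ)), SSZ), mul(add(SZ, Z), mul(SZ, SZ)))))
  step 8: S(S(add(S(add(add(Z, SSZ), SSZ)), mul(add(SZ, Z), mul(SZ, SZ)))))
  step 9: S(S(S(add(add(add(Z, SSZ), SSZ), mul(add(SZ, Z), mul(SZ, SZ))))))
  step 10: S(S(S(add(add(SSZ, SSZ), mul(add(SZ, Z), mul(SZ, SZ))))))
  step 11: S(S(S(add(S(add(SZ, SSZ)), mul(add(SZ, Z), mul(SZ, SZ))))))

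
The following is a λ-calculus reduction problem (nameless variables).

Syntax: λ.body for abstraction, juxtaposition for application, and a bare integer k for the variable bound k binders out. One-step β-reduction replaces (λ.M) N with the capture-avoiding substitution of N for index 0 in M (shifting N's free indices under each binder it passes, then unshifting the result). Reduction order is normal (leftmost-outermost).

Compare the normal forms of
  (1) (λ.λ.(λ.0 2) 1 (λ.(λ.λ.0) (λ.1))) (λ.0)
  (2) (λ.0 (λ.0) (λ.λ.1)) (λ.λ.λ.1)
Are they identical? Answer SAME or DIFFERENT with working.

Term A:
  start: (λ.λ.(λ.0 2) 1 (λ.(λ.λ.0) (λ.1))) (λ.0)
  →1  λ.(λ.0 (λ.0)) (λ.0) (λ.(λ.λ.0) (λ.1))
  →2  λ.(λ.0) (λ.0) (λ.(λ.λ.0) (λ.1))
  →3  λ.(λ.0) (λ.(λ.λ.0) (λ.1))
  →4  λ.λ.(λ.λ.0) (λ.1)
  →5  λ.λ.λ.0

Term B:
  start: (λ.0 (λ.0) (λ.λ.1)) (λ.λ.λ.1)
  →1  (λ.λ.λ.1) (λ.0) (λ.λ.1)
  →2  (λ.λ.1) (λ.λ.1)
  →3  λ.λ.λ.1

Answer: DIFFERENT — A ⇓ λ.λ.λ.0, B ⇓ λ.λ.λ.1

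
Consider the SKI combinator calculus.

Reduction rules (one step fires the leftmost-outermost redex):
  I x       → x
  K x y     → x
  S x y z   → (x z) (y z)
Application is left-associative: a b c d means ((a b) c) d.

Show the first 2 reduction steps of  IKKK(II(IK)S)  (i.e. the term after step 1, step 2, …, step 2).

Answer: after 2 steps: K(II(IK)S)

Working:
  start: IKKK(II(IK)S)
  →1  KKK(II(IK)S)
  →2  K(II(IK)S)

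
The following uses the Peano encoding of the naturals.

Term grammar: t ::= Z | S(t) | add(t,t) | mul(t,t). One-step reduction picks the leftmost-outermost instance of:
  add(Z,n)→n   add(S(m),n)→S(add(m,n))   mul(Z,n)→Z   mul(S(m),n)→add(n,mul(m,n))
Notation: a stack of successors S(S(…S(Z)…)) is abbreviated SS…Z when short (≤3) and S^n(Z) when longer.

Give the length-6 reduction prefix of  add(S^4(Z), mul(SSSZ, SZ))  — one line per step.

Answer: after 6 steps: S(S(S(S(add(SZ, mul(SSZ, SZ))))))

Reduction:
  start: add(S^4(Z), mul(SSSZ, SZ))
  [1] S(add(SSSZ, mul(SSSZ, SZ)))
  [2] S(S(add(SSZ, mul(SSSZ, SZ))))
  [3] S(S(S(add(SZ, mul(SSSZ, SZ)))))
  [4] S(S(S(S(add(Z, mul(SSSZ, SZ))))))
  [5] S(S(S(S(mul(SSSZ, SZ)))))
  [6] S(S(S(S(add(SZ, mul(SSZ, SZ))))))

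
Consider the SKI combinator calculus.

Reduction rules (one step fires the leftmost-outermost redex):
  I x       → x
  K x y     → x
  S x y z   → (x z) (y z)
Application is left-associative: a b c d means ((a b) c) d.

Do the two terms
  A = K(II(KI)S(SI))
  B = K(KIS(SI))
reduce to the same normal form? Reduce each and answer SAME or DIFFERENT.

Answer: SAME — A ⇓ K(SI), B ⇓ K(SI)

Derivation:
Term A:
  start: K(II(KI)S(SI))
  →1  K(I(KI)S(SI))
  →2  K(KIS(SI))
  →3  K(I(SI))
  →4  K(SI)

Term B:
  start: K(KIS(SI))
  →1  K(I(SI))
  →2  K(SI)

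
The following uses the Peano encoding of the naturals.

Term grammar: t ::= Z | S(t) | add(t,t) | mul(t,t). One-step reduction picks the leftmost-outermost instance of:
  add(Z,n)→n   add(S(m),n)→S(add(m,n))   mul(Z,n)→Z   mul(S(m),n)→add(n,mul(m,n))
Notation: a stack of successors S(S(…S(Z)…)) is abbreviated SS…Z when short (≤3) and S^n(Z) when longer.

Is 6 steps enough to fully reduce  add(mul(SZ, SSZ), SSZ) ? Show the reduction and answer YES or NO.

Answer: NO — after 6 steps the term is S(S(add(mul(Z, SSZ), SSZ))), not yet normal

Reduction:
  start: add(mul(SZ, SSZ), SSZ)
  step 1: add(add(SSZ, mul(Z, SSZ)), SSZ)
  step 2: add(S(add(SZ, mul(Z, SSZ))), SSZ)
  step 3: S(add(add(SZ, mul(Z, SSZ)), SSZ))
  step 4: S(add(S(add(Z, mul(Z, SSZ))), SSZ))
  step 5: S(S(add(add(Z, mul(Z, SSZ)), SSZ)))
  step 6: S(S(add(mul(Z, SSZ), SSZ)))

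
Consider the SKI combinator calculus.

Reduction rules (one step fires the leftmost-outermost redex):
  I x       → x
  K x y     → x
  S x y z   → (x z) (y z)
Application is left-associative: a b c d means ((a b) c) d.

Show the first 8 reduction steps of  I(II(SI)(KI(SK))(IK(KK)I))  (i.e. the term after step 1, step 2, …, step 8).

  start: I(II(SI)(KI(SK))(IK(KK)I))
  [1] II(SI)(KI(SK))(IK(KK)I)
  [2] I(SI)(KI(SK))(IK(KK)I)
  [3] SI(KI(SK))(IK(KK)I)
  [4] I(IK(KK)I)(KI(SK)(IK(KK)I))
  [5] IK(KK)I(KI(SK)(IK(KK)I))
  [6] K(KK)I(KI(SK)(IK(KK)I))
  [7] KK(KI(SK)(IK(KK)I))
  [8] K

Answer: after 8 steps: K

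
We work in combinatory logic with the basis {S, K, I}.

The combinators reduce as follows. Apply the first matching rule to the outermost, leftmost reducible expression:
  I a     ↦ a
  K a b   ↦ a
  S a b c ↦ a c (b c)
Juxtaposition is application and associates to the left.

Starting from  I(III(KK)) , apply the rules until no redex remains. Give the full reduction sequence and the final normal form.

Answer: normal form = KK  (in 4 steps)

Working:
  start: I(III(KK))
  →1  III(KK)
  →2  II(KK)
  →3  I(KK)
  →4  KK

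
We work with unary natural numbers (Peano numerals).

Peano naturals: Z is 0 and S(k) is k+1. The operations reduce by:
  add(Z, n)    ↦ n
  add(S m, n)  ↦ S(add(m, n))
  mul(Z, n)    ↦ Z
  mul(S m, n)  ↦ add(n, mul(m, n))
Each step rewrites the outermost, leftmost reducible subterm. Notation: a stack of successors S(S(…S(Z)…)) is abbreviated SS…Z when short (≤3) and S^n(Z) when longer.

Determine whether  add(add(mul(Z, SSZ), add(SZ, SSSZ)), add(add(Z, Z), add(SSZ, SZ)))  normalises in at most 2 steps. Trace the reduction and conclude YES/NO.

Answer: NO — after 2 steps the term is add(add(SZ, SSSZ), add(add(Z, Z), add(SSZ, SZ))), not yet normal

Working:
  start: add(add(mul(Z, SSZ), add(SZ, SSSZ)), add(add(Z, Z), add(SSZ, SZ)))
  →1  add(add(Z, add(SZ, SSSZ)), add(add(Z, Z), add(SSZ, SZ)))
  →2  add(add(SZ, SSSZ), add(add(Z, Z), add(SSZ, SZ)))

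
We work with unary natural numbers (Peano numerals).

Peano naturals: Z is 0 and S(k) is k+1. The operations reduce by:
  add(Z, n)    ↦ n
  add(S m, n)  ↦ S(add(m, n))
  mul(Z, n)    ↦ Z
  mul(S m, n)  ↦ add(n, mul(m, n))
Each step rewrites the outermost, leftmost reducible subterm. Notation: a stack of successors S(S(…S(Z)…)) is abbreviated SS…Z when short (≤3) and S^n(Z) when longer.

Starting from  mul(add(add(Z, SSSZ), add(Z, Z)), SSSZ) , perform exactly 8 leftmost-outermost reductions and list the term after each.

  start: mul(add(add(Z, SSSZ), add(Z, Z)), SSSZ)
  [1] mul(add(SSSZ, add(Z, Z)), SSSZ)
  [2] mul(S(add(SSZ, add(Z, Z))), SSSZ)
  [3] add(SSSZ, mul(add(SSZ, add(Z, Z)), SSSZ))
  [4] S(add(SSZ, mul(add(SSZ, add(Z, Z)), SSSZ)))
  [5] S(S(add(SZ, mul(add(SSZ, add(Z, Z)), SSSZ))))
  [6] S(S(S(add(Z, mul(add(SSZ, add(Z, Z)), SSSZ)))))
  [7] S(S(S(mul(add(SSZ, add(Z, Z)), SSSZ))))
  [8] S(S(S(mul(S(add(SZ, add(Z, Z))), SSSZ))))

Answer: after 8 steps: S(S(S(mul(S(add(SZ, add(Z, Z))), SSSZ))))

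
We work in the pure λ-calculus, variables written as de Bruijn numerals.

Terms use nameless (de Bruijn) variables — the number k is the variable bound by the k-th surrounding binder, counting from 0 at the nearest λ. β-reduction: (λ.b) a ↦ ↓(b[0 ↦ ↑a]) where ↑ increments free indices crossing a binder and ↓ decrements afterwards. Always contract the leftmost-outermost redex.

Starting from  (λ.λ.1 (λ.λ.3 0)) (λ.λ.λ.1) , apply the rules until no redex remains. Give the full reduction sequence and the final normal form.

  start: (λ.λ.1 (λ.λ.3 0)) (λ.λ.λ.1)
  [1] λ.(λ.λ.λ.1) (λ.λ.(λ.λ.λ.1) 0)
  [2] λ.λ.λ.1

Answer: normal form = λ.λ.λ.1  (in 2 steps)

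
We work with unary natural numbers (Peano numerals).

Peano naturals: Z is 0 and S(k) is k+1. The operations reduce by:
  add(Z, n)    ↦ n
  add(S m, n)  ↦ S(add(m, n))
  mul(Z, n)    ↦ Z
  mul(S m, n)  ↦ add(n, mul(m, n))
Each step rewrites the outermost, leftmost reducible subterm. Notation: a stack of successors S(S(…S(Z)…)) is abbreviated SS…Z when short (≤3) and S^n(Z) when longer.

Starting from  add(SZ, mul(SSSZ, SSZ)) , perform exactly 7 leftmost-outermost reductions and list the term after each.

  start: add(SZ, mul(SSSZ, SSZ))
  [1] S(add(Z, mul(SSSZ, SSZ)))
  [2] S(mul(SSSZ, SSZ))
  [3] S(add(SSZ, mul(SSZ, SSZ)))
  [4] S(S(add(SZ, mul(SSZ, SSZ))))
  [5] S(S(S(add(Z, mul(SSZ, SSZ)))))
  [6] S(S(S(mul(SSZ, SSZ))))
  [7] S(S(S(add(SSZ, mul(SZ, SSZ)))))

Answer: after 7 steps: S(S(S(add(SSZ, mul(SZ, SSZ)))))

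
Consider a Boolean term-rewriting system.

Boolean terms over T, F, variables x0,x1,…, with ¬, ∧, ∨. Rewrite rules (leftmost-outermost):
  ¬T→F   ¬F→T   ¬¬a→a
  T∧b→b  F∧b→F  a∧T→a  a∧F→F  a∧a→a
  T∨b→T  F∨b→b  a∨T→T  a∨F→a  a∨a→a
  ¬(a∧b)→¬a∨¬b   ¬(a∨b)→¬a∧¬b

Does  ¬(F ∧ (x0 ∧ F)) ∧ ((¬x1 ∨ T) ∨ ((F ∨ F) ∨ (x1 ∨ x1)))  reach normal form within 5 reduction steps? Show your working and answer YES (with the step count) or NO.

  start: ¬(F ∧ (x0 ∧ F)) ∧ ((¬x1 ∨ T) ∨ ((F ∨ F) ∨ (x1 ∨ x1)))
  →1  (¬F ∨ ¬(x0 ∧ F)) ∧ ((¬x1 ∨ T) ∨ ((F ∨ F) ∨ (x1 ∨ x1)))
  →2  (T ∨ ¬(x0 ∧ F)) ∧ ((¬x1 ∨ T) ∨ ((F ∨ F) ∨ (x1 ∨ x1)))
  →3  T ∧ ((¬x1 ∨ T) ∨ ((F ∨ F) ∨ (x1 ∨ x1)))
  →4  (¬x1 ∨ T) ∨ ((F ∨ F) ∨ (x1 ∨ x1))
  →5  T ∨ ((F ∨ F) ∨ (x1 ∨ x1))

Answer: NO — after 5 steps the term is T ∨ ((F ∨ F) ∨ (x1 ∨ x1)), not yet normal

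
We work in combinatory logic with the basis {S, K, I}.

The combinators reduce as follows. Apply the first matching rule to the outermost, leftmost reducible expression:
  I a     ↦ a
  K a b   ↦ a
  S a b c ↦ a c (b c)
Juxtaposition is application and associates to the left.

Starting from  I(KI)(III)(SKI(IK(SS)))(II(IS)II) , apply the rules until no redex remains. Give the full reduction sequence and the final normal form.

Answer: normal form = SS  (in 7 steps)

Working:
  start: I(KI)(III)(SKI(IK(SS)))(II(IS)II)
  →1  KI(III)(SKI(IK(SS)))(II(IS)II)
  →2  I(SKI(IK(SS)))(II(IS)II)
  →3  SKI(IK(SS))(II(IS)II)
  →4  K(IK(SS))(I(IK(SS)))(II(IS)II)
  →5  IK(SS)(II(IS)II)
  →6  K(SS)(II(IS)II)
  →7  SS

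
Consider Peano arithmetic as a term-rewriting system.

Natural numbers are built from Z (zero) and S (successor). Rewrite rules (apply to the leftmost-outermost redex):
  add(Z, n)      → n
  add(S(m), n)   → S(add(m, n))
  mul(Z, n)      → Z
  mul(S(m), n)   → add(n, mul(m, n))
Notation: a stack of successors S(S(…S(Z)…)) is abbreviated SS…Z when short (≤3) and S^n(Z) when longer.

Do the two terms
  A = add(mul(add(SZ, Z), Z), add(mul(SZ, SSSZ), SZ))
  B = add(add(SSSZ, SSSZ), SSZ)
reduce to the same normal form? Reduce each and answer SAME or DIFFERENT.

Term A:
  start: add(mul(add(SZ, Z), Z), add(mul(SZ, SSSZ), SZ))
  step 1: add(mul(S(add(Z, Z)), Z), add(mul(SZ, SSSZ), SZ))
  step 2: add(add(Z, mul(add(Z, Z), Z)), add(mul(SZ, SSSZ), SZ))
  step 3: add(mul(add(Z, Z), Z), add(mul(SZ, SSSZ), SZ))
  step 4: add(mul(Z, Z), add(mul(SZ, SSSZ), SZ))
  step 5: add(Z, add(mul(SZ, SSSZ), SZ))
  step 6: add(mul(SZ, SSSZ), SZ)
  step 7: add(add(SSSZ, mul(Z, SSSZ)), SZ)
  step 8: add(S(add(SSZ, mul(Z, SSSZ))), SZ)
  step 9: S(add(add(SSZ, mul(Z, SSSZ)), SZ))
  step 10: S(add(S(add(SZ, mul(Z, SSSZ))), SZ))
  step 11: S(S(add(add(SZ, mul(Z, SSSZ)), SZ)))
  step 12: S(S(add(S(add(Z, mul(Z, SSSZ))), SZ)))
  step 13: S(S(S(add(add(Z, mul(Z, SSSZ)), SZ))))
  step 14: S(S(S(add(mul(Z, SSSZ), SZ))))
  step 15: S(S(S(add(Z, SZ))))
  step 16: S^4(Z)

Term B:
  start: add(add(SSSZ, SSSZ), SSZ)
  step 1: add(S(add(SSZ, SSSZ)), SSZ)
  step 2: S(add(add(SSZ, SSSZ), SSZ))
  step 3: S(add(S(add(SZ, SSSZ)), SSZ))
  step 4: S(S(add(add(SZ, SSSZ), SSZ)))
  step 5: S(S(add(S(add(Z, SSSZ)), SSZ)))
  step 6: S(S(S(add(add(Z, SSSZ), SSZ))))
  step 7: S(S(S(add(SSSZ, SSZ))))
  step 8: S(S(S(S(add(SSZ, SSZ)))))
  step 9: S(S(S(S(S(add(SZ, SSZ))))))
  step 10: S(S(S(S(S(S(add(Z, SSZ)))))))
  step 11: S^8(Z)

Answer: DIFFERENT — A ⇓ S^4(Z), B ⇓ S^8(Z)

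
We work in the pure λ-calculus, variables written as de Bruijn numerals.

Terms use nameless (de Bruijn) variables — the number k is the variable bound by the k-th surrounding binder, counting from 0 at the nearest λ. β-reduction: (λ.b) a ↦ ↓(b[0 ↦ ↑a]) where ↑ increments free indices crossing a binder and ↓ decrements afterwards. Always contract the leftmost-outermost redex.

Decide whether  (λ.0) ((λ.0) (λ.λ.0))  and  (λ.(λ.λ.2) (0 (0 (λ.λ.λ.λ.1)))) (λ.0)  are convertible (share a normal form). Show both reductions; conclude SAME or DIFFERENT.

Term A:
  start: (λ.0) ((λ.0) (λ.λ.0))
  →1  (λ.0) (λ.λ.0)
  →2  λ.λ.0

Term B:
  start: (λ.(λ.λ.2) (0 (0 (λ.λ.λ.λ.1)))) (λ.0)
  →1  (λ.λ.λ.0) ((λ.0) ((λ.0) (λ.λ.λ.λ.1)))
  →2  λ.λ.0

Answer: SAME — A ⇓ λ.λ.0, B ⇓ λ.λ.0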